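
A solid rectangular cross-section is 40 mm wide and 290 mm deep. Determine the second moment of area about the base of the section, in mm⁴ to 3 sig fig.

I_base ≈ 3.25 × 10⁸ mm⁴

The section: 40 × 290, A = 11 600 mm², y = 145 mm, Ī = 81 296 667 mm⁴.
Transfer it to the base of the section using Ī + A·d² with d = y − 0:
  the section: d = 145 mm → contributes +325 186 667 mm⁴
Total I = 325 186 667 mm⁴.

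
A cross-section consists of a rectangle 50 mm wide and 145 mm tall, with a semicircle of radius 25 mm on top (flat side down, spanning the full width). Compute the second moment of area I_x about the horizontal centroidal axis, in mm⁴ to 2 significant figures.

Break the section into simple shapes (no overlaps), measuring from the bottom-left corner of the bounding box.
Rectangular body: 50 × 145, A = 7 250 mm², y = 72.5 mm, Ī = 12 702 604 mm⁴.
Semicircular cap: semicircle r = 25, A = 981.7 mm², y = 155.6 mm, Ī = 42 874 mm⁴.
Centroid: ȳ = ΣA·y / ΣA = 82.41 mm.
Transfer each piece to the horizontal centroidal axis using Ī + A·d² with d = y − 82.41:
  rectangular body: d = -9.912 mm → contributes +13 414 905 mm⁴
  semicircular cap: d = 73.2 mm → contributes +5 303 068 mm⁴
Total I = 18 717 974 mm⁴.

I_x ≈ 1.9 × 10⁷ mm⁴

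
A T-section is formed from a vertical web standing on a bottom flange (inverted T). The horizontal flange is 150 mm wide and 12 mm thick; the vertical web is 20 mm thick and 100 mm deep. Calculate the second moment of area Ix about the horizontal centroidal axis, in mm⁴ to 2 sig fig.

Break the section into simple shapes (no overlaps), measuring from the bottom-left corner of the bounding box.
Flange: 150 × 12, A = 1 800 mm², y = 6 mm, Ī = 21 600 mm⁴.
Web: 20 × 100, A = 2 000 mm², y = 62 mm, Ī = 1 666 667 mm⁴.
Centroid: ȳ = ΣA·y / ΣA = 35.47 mm.
Transfer each piece to the horizontal centroidal axis using Ī + A·d² with d = y − 35.47:
  flange: d = -29.47 mm → contributes +1 585 257 mm⁴
  web: d = 26.53 mm → contributes +3 073 958 mm⁴
Total I = 4 659 214 mm⁴.

Ix ≈ 4.7 × 10⁶ mm⁴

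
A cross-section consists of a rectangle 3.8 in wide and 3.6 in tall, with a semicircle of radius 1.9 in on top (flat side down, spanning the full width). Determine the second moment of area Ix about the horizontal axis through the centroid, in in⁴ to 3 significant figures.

Ix ≈ 43.4 in⁴

Split into non-overlapping primitives; take the origin at the lower-left of the bounding box.
Rectangular body: 3.8 × 3.6, A = 13.68 in², y = 1.8 in, Ī = 14.774 in⁴.
Semicircular cap: semicircle r = 1.9, A = 5.6706 in², y = 4.4064 in, Ī = 1.4304 in⁴.
Centroid: ȳ = ΣA·y / ΣA = 2.5638 in.
Transfer each piece to the horizontal axis through the centroid using Ī + A·d² with d = y − 2.5638:
  rectangular body: d = -0.76379 in → contributes +22.755 in⁴
  semicircular cap: d = 1.8426 in → contributes +20.683 in⁴
Total I = 43.438 in⁴.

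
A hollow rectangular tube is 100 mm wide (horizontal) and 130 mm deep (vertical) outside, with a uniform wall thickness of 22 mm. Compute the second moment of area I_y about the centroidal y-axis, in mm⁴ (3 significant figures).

Treat the section as a set of non-overlapping primitives; coordinates are from the bounding-box lower-left.
Outer rectangle: 100 × 130, A = 13 000 mm², x = 50 mm, Ī = 10 833 333 mm⁴.
Inner void (subtracted): 56 × 86, A = 4 816 mm², x = 50 mm, Ī = 1 258 581 mm⁴.
By symmetry the centroid is at mid-width, x̄ = 50 mm.
All pieces are centred on the centroidal y-axis, so I = ΣĪ (holes subtracted) = 9 574 752 mm⁴.

I_y ≈ 9.57 × 10⁶ mm⁴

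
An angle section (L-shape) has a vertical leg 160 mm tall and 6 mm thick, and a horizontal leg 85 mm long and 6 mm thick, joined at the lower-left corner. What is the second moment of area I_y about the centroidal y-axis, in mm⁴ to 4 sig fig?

Break the section into simple shapes (no overlaps), measuring from the bottom-left corner of the bounding box.
Vertical leg: 6 × 160, A = 960 mm², x = 3 mm, Ī = 2 880 mm⁴.
Horizontal leg (remainder): 79 × 6, A = 474 mm², x = 45.5 mm, Ī = 246 520 mm⁴.
Centroid: x̄ = ΣA·x / ΣA = 17.0481 mm.
Transfer each piece to the centroidal y-axis using Ī + A·d² with d = x − 17.0481:
  vertical leg: d = -14.0481 mm → contributes +192 336 mm⁴
  horizontal leg (remainder): d = 28.4519 mm → contributes +630 227 mm⁴
Total I = 822 563 mm⁴.

I_y ≈ 8.226 × 10⁵ mm⁴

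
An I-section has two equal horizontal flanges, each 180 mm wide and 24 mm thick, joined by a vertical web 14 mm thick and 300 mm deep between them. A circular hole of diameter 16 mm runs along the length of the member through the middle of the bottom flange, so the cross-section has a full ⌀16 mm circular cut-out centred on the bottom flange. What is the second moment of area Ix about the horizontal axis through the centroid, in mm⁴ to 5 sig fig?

Ix ≈ 2.5330 × 10⁸ mm⁴

Treat the section as a set of non-overlapping primitives; coordinates are from the bounding-box lower-left.
Bottom flange: 180 × 24, A = 4 320 mm², y = 12 mm, Ī = 207 360 mm⁴.
Web: 14 × 300, A = 4 200 mm², y = 174 mm, Ī = 31 500 000 mm⁴.
Top flange: 180 × 24, A = 4 320 mm², y = 336 mm, Ī = 207 360 mm⁴.
Hole (subtracted): ⌀16, A = 201.0619 mm², y = 12 mm, Ī = 3216.991 mm⁴.
Centroid: ȳ = ΣA·y / ΣA = 176.5771 mm.
Transfer each piece to the horizontal axis through the centroid using Ī + A·d² with d = y − 176.5771:
  bottom flange: d = -164.5771 mm → contributes +117 217 272 mm⁴
  web: d = -2.577118 mm → contributes +31 527 894 mm⁴
  top flange: d = 159.4229 mm → contributes +110 002 991 mm⁴
  hole: d = -164.5771 mm → contributes −5 449 106 mm⁴
Total I = 253 299 052 mm⁴.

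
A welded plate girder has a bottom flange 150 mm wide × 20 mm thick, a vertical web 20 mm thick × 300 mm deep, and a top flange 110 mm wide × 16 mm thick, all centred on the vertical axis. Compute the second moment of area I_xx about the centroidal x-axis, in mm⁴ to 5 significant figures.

Treat the section as a set of non-overlapping primitives; coordinates are from the bounding-box lower-left.
Bottom plate: 150 × 20, A = 3 000 mm², y = 10 mm, Ī = 100 000 mm⁴.
Web plate: 20 × 300, A = 6 000 mm², y = 170 mm, Ī = 45 000 000 mm⁴.
Top plate: 110 × 16, A = 1 760 mm², y = 328 mm, Ī = 37546.67 mm⁴.
Centroid: ȳ = ΣA·y / ΣA = 151.2342 mm.
Transfer each piece to the centroidal x-axis using Ī + A·d² with d = y − 151.2342:
  bottom plate: d = -141.2342 mm → contributes +59 941 298 mm⁴
  web plate: d = 18.7658 mm → contributes +47 112 931 mm⁴
  top plate: d = 176.7658 mm → contributes +55 030 767 mm⁴
Total I = 162 084 996 mm⁴.

I_xx ≈ 1.6208 × 10⁸ mm⁴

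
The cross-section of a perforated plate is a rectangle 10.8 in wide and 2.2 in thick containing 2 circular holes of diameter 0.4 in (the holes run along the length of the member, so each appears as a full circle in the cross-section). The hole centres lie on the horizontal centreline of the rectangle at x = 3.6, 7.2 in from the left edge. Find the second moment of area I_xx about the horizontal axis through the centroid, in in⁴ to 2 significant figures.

I_xx ≈ 9.6 in⁴

Break the section into simple shapes (no overlaps), measuring from the bottom-left corner of the bounding box.
Plate: 10.8 × 2.2, A = 23.76 in², y = 1.1 in, Ī = 9.583 in⁴.
Hole 1 (subtracted): ⌀0.4, A = 0.1257 in², y = 1.1 in, Ī = 0.001257 in⁴.
Hole 2 (subtracted): ⌀0.4, A = 0.1257 in², y = 1.1 in, Ī = 0.001257 in⁴.
By symmetry the centroid is at mid-height, ȳ = 1.1 in.
All pieces are centred on the horizontal axis through the centroid, so I = ΣĪ (holes subtracted) = 9.581 in⁴.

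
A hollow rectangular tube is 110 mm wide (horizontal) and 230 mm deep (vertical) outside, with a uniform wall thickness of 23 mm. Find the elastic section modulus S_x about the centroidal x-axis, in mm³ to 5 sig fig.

S_x ≈ 6.8093 × 10⁵ mm³

Break the section into simple shapes (no overlaps), measuring from the bottom-left corner of the bounding box.
Outer rectangle: 110 × 230, A = 25 300 mm², y = 115 mm, Ī = 111 530 833 mm⁴.
Inner void (subtracted): 64 × 184, A = 11 776 mm², y = 115 mm, Ī = 33 224 021 mm⁴.
By symmetry the centroid is at mid-height, ȳ = 115 mm.
All pieces are centred on the centroidal x-axis, so I = ΣĪ (holes subtracted) = 78 306 812 mm⁴.
Extreme fibre distance c = 115 mm; S = I/c = 680928.8 mm³.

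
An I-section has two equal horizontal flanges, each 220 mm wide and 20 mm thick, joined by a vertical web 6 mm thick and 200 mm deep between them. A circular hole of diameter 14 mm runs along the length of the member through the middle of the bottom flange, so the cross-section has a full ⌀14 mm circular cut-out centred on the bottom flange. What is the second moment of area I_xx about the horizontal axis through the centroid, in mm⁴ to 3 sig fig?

I_xx ≈ 1.09 × 10⁸ mm⁴

Break the section into simple shapes (no overlaps), measuring from the bottom-left corner of the bounding box.
Bottom flange: 220 × 20, A = 4 400 mm², y = 10 mm, Ī = 146 667 mm⁴.
Web: 6 × 200, A = 1 200 mm², y = 120 mm, Ī = 4 000 000 mm⁴.
Top flange: 220 × 20, A = 4 400 mm², y = 230 mm, Ī = 146 667 mm⁴.
Hole (subtracted): ⌀14, A = 153.94 mm², y = 10 mm, Ī = 1885.7 mm⁴.
Centroid: ȳ = ΣA·y / ΣA = 121.72 mm.
Transfer each piece to the horizontal axis through the centroid using Ī + A·d² with d = y − 121.72:
  bottom flange: d = -111.72 mm → contributes +55 064 440 mm⁴
  web: d = -1.7198 mm → contributes +4 003 549 mm⁴
  top flange: d = 108.28 mm → contributes +51 734 921 mm⁴
  hole: d = -111.72 mm → contributes −1 923 234 mm⁴
Total I = 108 879 676 mm⁴.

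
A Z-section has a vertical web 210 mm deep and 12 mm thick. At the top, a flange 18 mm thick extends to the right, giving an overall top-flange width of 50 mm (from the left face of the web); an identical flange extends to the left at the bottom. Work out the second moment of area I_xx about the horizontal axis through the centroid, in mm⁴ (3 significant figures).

Split into non-overlapping primitives; take the origin at the lower-left of the bounding box.
Web: 12 × 210, A = 2 520 mm², y = 105 mm, Ī = 9 261 000 mm⁴.
Top flange (beyond web): 38 × 18, A = 684 mm², y = 201 mm, Ī = 18 468 mm⁴.
Bottom flange (beyond web): 38 × 18, A = 684 mm², y = 9 mm, Ī = 18 468 mm⁴.
Centroid: ȳ = ΣA·y / ΣA = 105 mm.
Transfer each piece to the horizontal axis through the centroid using Ī + A·d² with d = y − 105:
  web: d = 0 mm → contributes +9 261 000 mm⁴
  top flange (beyond web): d = 96 mm → contributes +6 322 212 mm⁴
  bottom flange (beyond web): d = -96 mm → contributes +6 322 212 mm⁴
Total I = 21 905 424 mm⁴.

I_xx ≈ 2.19 × 10⁷ mm⁴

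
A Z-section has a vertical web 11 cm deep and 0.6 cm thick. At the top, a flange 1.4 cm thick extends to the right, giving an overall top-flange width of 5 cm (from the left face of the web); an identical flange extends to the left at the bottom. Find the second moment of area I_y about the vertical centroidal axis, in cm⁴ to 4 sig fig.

I_y ≈ 97.07 cm⁴

Break the section into simple shapes (no overlaps), measuring from the bottom-left corner of the bounding box.
Web: 0.6 × 11, A = 6.6 cm², x = 4.7 cm, Ī = 0.198 cm⁴.
Top flange (beyond web): 4.4 × 1.4, A = 6.16 cm², x = 7.2 cm, Ī = 9.93813 cm⁴.
Bottom flange (beyond web): 4.4 × 1.4, A = 6.16 cm², x = 2.2 cm, Ī = 9.93813 cm⁴.
Centroid: x̄ = ΣA·x / ΣA = 4.7 cm.
Transfer each piece to the vertical centroidal axis using Ī + A·d² with d = x − 4.7:
  web: d = 0 cm → contributes +0.198 cm⁴
  top flange (beyond web): d = 2.5 cm → contributes +48.4381 cm⁴
  bottom flange (beyond web): d = -2.5 cm → contributes +48.4381 cm⁴
Total I = 97.0743 cm⁴.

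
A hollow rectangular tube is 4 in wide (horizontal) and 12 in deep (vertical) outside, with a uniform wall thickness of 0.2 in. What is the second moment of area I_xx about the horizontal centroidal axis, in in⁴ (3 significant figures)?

Decompose the section into non-overlapping parts with the origin at the bottom-left of its bounding rectangle.
Outer rectangle: 4 × 12, A = 48 in², y = 6 in, Ī = 576 in⁴.
Inner void (subtracted): 3.6 × 11.6, A = 41.76 in², y = 6 in, Ī = 468.27 in⁴.
By symmetry the centroid is at mid-height, ȳ = 6 in.
All pieces are centred on the horizontal centroidal axis, so I = ΣĪ (holes subtracted) = 107.73 in⁴.

I_xx ≈ 108 in⁴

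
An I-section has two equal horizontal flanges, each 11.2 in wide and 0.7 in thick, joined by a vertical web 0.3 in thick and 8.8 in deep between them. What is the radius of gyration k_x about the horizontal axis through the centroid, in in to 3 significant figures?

Decompose the section into non-overlapping parts with the origin at the bottom-left of its bounding rectangle.
Bottom flange: 11.2 × 0.7, A = 7.84 in², y = 0.35 in, Ī = 0.32013 in⁴.
Web: 0.3 × 8.8, A = 2.64 in², y = 5.1 in, Ī = 17.037 in⁴.
Top flange: 11.2 × 0.7, A = 7.84 in², y = 9.85 in, Ī = 0.32013 in⁴.
By symmetry the centroid is at mid-height, ȳ = 5.1 in.
Transfer each piece to the horizontal axis through the centroid using Ī + A·d² with d = y − 5.1:
  bottom flange: d = -4.75 in → contributes +177.21 in⁴
  web: d = 0 in → contributes +17.037 in⁴
  top flange: d = 4.75 in → contributes +177.21 in⁴
Total I = 371.46 in⁴.
Radius of gyration: k = √(I/A) = √(371.46 / 18.32) = 4.5029 in.

k_x ≈ 4.50 in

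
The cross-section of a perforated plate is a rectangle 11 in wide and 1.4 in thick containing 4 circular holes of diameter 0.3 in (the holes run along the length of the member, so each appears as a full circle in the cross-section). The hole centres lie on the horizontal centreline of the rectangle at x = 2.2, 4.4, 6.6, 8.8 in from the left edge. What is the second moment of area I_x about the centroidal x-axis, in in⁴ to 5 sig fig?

I_x ≈ 2.5137 in⁴

Decompose the section into non-overlapping parts with the origin at the bottom-left of its bounding rectangle.
Plate: 11 × 1.4, A = 15.4 in², y = 0.7 in, Ī = 2.515333 in⁴.
Hole 1 (subtracted): ⌀0.3, A = 0.07068583 in², y = 0.7 in, Ī = 0.0003976078 in⁴.
Hole 2 (subtracted): ⌀0.3, A = 0.07068583 in², y = 0.7 in, Ī = 0.0003976078 in⁴.
Hole 3 (subtracted): ⌀0.3, A = 0.07068583 in², y = 0.7 in, Ī = 0.0003976078 in⁴.
Hole 4 (subtracted): ⌀0.3, A = 0.07068583 in², y = 0.7 in, Ī = 0.0003976078 in⁴.
By symmetry the centroid is at mid-height, ȳ = 0.7 in.
All pieces are centred on the centroidal x-axis, so I = ΣĪ (holes subtracted) = 2.513743 in⁴.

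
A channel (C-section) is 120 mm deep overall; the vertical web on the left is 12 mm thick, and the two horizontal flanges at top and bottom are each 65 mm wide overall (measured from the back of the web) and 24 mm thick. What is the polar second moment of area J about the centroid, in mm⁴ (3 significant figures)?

J ≈ 9.30 × 10⁶ mm⁴

Decompose the section into non-overlapping parts with the origin at the bottom-left of its bounding rectangle.
Web: 12 × 120, A = 1 440 mm², y = 60 mm, Ī = 1 728 000 mm⁴.
Top flange (beyond web): 53 × 24, A = 1 272 mm², y = 108 mm, Ī = 61 056 mm⁴.
Bottom flange (beyond web): 53 × 24, A = 1 272 mm², y = 12 mm, Ī = 61 056 mm⁴.
By symmetry the centroid is at mid-height, ȳ = 60 mm.
Transfer each piece to the centroidal x-axis using Ī + A·d² with d = y − 60:
  web: d = 0 mm → contributes +1 728 000 mm⁴
  top flange (beyond web): d = 48 mm → contributes +2 991 744 mm⁴
  bottom flange (beyond web): d = -48 mm → contributes +2 991 744 mm⁴
Total I = 7 711 488 mm⁴.
For the y-axis: x̄ = 26.753 mm.
Repeating about the centroidal y-axis gives I_y = 1 584 029 mm⁴.
Polar second moment: J = I_x + I_y = 9 295 517 mm⁴.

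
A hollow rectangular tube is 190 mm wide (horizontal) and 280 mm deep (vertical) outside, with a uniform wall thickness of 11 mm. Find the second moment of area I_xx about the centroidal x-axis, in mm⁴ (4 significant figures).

I_xx ≈ 1.071 × 10⁸ mm⁴

Split into non-overlapping primitives; take the origin at the lower-left of the bounding box.
Outer rectangle: 190 × 280, A = 53 200 mm², y = 140 mm, Ī = 347 573 333 mm⁴.
Inner void (subtracted): 168 × 258, A = 43 344 mm², y = 140 mm, Ī = 240 429 168 mm⁴.
By symmetry the centroid is at mid-height, ȳ = 140 mm.
All pieces are centred on the centroidal x-axis, so I = ΣĪ (holes subtracted) = 107 144 165 mm⁴.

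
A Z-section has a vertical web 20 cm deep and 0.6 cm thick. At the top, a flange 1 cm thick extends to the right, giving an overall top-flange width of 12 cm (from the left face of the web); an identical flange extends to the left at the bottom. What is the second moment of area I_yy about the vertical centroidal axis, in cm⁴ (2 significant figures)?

Decompose the section into non-overlapping parts with the origin at the bottom-left of its bounding rectangle.
Web: 0.6 × 20, A = 12 cm², x = 11.7 cm, Ī = 0.36 cm⁴.
Top flange (beyond web): 11.4 × 1, A = 11.4 cm², x = 17.7 cm, Ī = 123.5 cm⁴.
Bottom flange (beyond web): 11.4 × 1, A = 11.4 cm², x = 5.7 cm, Ī = 123.5 cm⁴.
Centroid: x̄ = ΣA·x / ΣA = 11.7 cm.
Transfer each piece to the vertical centroidal axis using Ī + A·d² with d = x − 11.7:
  web: d = 0 cm → contributes +0.36 cm⁴
  top flange (beyond web): d = 6 cm → contributes +533.9 cm⁴
  bottom flange (beyond web): d = -6 cm → contributes +533.9 cm⁴
Total I = 1 068 cm⁴.

I_yy ≈ 1100 cm⁴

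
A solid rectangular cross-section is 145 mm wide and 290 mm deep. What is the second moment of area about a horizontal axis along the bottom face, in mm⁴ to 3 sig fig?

I_base ≈ 1.18 × 10⁹ mm⁴

The section: 145 × 290, A = 42 050 mm², y = 145 mm, Ī = 294 700 417 mm⁴.
Transfer it to a horizontal axis along the bottom face using Ī + A·d² with d = y − 0:
  the section: d = 145 mm → contributes +1 178 801 667 mm⁴
Total I = 1 178 801 667 mm⁴.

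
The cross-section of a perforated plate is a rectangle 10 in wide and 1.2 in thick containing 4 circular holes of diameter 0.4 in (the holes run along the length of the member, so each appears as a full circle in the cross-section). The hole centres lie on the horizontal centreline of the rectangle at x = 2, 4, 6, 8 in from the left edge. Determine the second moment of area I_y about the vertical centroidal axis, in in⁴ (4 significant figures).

I_y ≈ 97.48 in⁴

Break the section into simple shapes (no overlaps), measuring from the bottom-left corner of the bounding box.
Plate: 10 × 1.2, A = 12 in², x = 5 in, Ī = 100 in⁴.
Hole 1 (subtracted): ⌀0.4, A = 0.125664 in², x = 2 in, Ī = 0.00125664 in⁴.
Hole 2 (subtracted): ⌀0.4, A = 0.125664 in², x = 4 in, Ī = 0.00125664 in⁴.
Hole 3 (subtracted): ⌀0.4, A = 0.125664 in², x = 6 in, Ī = 0.00125664 in⁴.
Hole 4 (subtracted): ⌀0.4, A = 0.125664 in², x = 8 in, Ī = 0.00125664 in⁴.
By symmetry the centroid is at mid-width, x̄ = 5 in.
Transfer each piece to the vertical centroidal axis using Ī + A·d² with d = x − 5:
  plate: d = 0 in → contributes +100 in⁴
  hole 1: d = -3 in → contributes −1.13223 in⁴
  hole 2: d = -1 in → contributes −0.12692 in⁴
  hole 3: d = 1 in → contributes −0.12692 in⁴
  hole 4: d = 3 in → contributes −1.13223 in⁴
Total I = 97.4817 in⁴.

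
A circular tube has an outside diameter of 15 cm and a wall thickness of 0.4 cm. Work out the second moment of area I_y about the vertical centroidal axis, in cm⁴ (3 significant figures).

I_y ≈ 489 cm⁴

Decompose the section into non-overlapping parts with the origin at the bottom-left of its bounding rectangle.
Outer circle: ⌀15, A = 176.71 cm², x = 7.5 cm, Ī = 2 485 cm⁴.
Bore (subtracted): ⌀14.2, A = 158.37 cm², x = 7.5 cm, Ī = 1995.8 cm⁴.
By symmetry the centroid is at mid-width, x̄ = 7.5 cm.
All pieces are centred on the vertical centroidal axis, so I = ΣĪ (holes subtracted) = 489.22 cm⁴.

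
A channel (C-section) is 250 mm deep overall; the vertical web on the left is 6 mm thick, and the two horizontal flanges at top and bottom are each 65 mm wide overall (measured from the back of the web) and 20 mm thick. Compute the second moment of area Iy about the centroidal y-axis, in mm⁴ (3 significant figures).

Iy ≈ 1.66 × 10⁶ mm⁴

Break the section into simple shapes (no overlaps), measuring from the bottom-left corner of the bounding box.
Web: 6 × 250, A = 1 500 mm², x = 3 mm, Ī = 4 500 mm⁴.
Top flange (beyond web): 59 × 20, A = 1 180 mm², x = 35.5 mm, Ī = 342 298 mm⁴.
Bottom flange (beyond web): 59 × 20, A = 1 180 mm², x = 35.5 mm, Ī = 342 298 mm⁴.
Centroid: x̄ = ΣA·x / ΣA = 22.87 mm.
Transfer each piece to the centroidal y-axis using Ī + A·d² with d = x − 22.87:
  web: d = -19.87 mm → contributes +596 753 mm⁴
  top flange (beyond web): d = 12.63 mm → contributes +530 514 mm⁴
  bottom flange (beyond web): d = 12.63 mm → contributes +530 514 mm⁴
Total I = 1 657 782 mm⁴.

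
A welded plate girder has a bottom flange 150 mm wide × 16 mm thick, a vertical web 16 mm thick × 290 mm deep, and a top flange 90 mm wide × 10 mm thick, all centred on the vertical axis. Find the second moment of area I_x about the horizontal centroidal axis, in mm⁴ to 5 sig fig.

I_x ≈ 1.0222 × 10⁸ mm⁴

Break the section into simple shapes (no overlaps), measuring from the bottom-left corner of the bounding box.
Bottom plate: 150 × 16, A = 2 400 mm², y = 8 mm, Ī = 51 200 mm⁴.
Web plate: 16 × 290, A = 4 640 mm², y = 161 mm, Ī = 32 518 667 mm⁴.
Top plate: 90 × 10, A = 900 mm², y = 311 mm, Ī = 7 500 mm⁴.
Centroid: ȳ = ΣA·y / ΣA = 131.7557 mm.
Transfer each piece to the horizontal centroidal axis using Ī + A·d² with d = y − 131.7557:
  bottom plate: d = -123.7557 mm → contributes +36 808 317 mm⁴
  web plate: d = 29.24433 mm → contributes +36 486 938 mm⁴
  top plate: d = 179.2443 mm → contributes +28 923 178 mm⁴
Total I = 102 218 433 mm⁴.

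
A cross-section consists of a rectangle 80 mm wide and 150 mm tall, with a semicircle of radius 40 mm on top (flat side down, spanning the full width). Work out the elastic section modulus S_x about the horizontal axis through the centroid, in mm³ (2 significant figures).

S_x ≈ 4.1 × 10⁵ mm³

Break the section into simple shapes (no overlaps), measuring from the bottom-left corner of the bounding box.
Rectangular body: 80 × 150, A = 12 000 mm², y = 75 mm, Ī = 22 500 000 mm⁴.
Semicircular cap: semicircle r = 40, A = 2 513 mm², y = 167 mm, Ī = 280 978 mm⁴.
Centroid: ȳ = ΣA·y / ΣA = 90.93 mm.
Transfer each piece to the horizontal axis through the centroid using Ī + A·d² with d = y − 90.93:
  rectangular body: d = -15.93 mm → contributes +25 544 277 mm⁴
  semicircular cap: d = 76.05 mm → contributes +14 816 330 mm⁴
Total I = 40 360 608 mm⁴.
Extreme fibre distance c = 99.07 mm; S = I/c = 407 385 mm³.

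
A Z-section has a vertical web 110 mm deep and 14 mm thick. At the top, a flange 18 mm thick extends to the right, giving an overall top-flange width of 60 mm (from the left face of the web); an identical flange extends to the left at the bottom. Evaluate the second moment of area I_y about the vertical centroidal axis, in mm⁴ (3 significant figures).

I_y ≈ 1.81 × 10⁶ mm⁴

Split into non-overlapping primitives; take the origin at the lower-left of the bounding box.
Web: 14 × 110, A = 1 540 mm², x = 53 mm, Ī = 25 153 mm⁴.
Top flange (beyond web): 46 × 18, A = 828 mm², x = 83 mm, Ī = 146 004 mm⁴.
Bottom flange (beyond web): 46 × 18, A = 828 mm², x = 23 mm, Ī = 146 004 mm⁴.
Centroid: x̄ = ΣA·x / ΣA = 53 mm.
Transfer each piece to the vertical centroidal axis using Ī + A·d² with d = x − 53:
  web: d = 0 mm → contributes +25 153 mm⁴
  top flange (beyond web): d = 30 mm → contributes +891 204 mm⁴
  bottom flange (beyond web): d = -30 mm → contributes +891 204 mm⁴
Total I = 1 807 561 mm⁴.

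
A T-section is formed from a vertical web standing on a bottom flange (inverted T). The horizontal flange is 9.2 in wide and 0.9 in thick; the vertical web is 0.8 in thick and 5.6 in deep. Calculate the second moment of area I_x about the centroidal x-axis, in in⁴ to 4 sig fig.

Treat the section as a set of non-overlapping primitives; coordinates are from the bounding-box lower-left.
Flange: 9.2 × 0.9, A = 8.28 in², y = 0.45 in, Ī = 0.5589 in⁴.
Web: 0.8 × 5.6, A = 4.48 in², y = 3.7 in, Ī = 11.7077 in⁴.
Centroid: ȳ = ΣA·y / ΣA = 1.59107 in.
Transfer each piece to the centroidal x-axis using Ī + A·d² with d = y − 1.59107:
  flange: d = -1.14107 in → contributes +11.3397 in⁴
  web: d = 2.10893 in → contributes +31.633 in⁴
Total I = 42.9727 in⁴.

I_x ≈ 42.97 in⁴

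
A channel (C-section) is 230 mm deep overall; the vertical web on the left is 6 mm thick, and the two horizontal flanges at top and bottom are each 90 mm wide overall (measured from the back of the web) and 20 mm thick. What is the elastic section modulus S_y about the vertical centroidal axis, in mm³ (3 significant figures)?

S_y ≈ 7.19 × 10⁴ mm³

Split into non-overlapping primitives; take the origin at the lower-left of the bounding box.
Web: 6 × 230, A = 1 380 mm², x = 3 mm, Ī = 4 140 mm⁴.
Top flange (beyond web): 84 × 20, A = 1 680 mm², x = 48 mm, Ī = 987 840 mm⁴.
Bottom flange (beyond web): 84 × 20, A = 1 680 mm², x = 48 mm, Ī = 987 840 mm⁴.
Centroid: x̄ = ΣA·x / ΣA = 34.899 mm.
Transfer each piece to the vertical centroidal axis using Ī + A·d² with d = x − 34.899:
  web: d = -31.899 mm → contributes +1 408 330 mm⁴
  top flange (beyond web): d = 13.101 mm → contributes +1 276 201 mm⁴
  bottom flange (beyond web): d = 13.101 mm → contributes +1 276 201 mm⁴
Total I = 3 960 731 mm⁴.
Extreme fibre distance c = 55.101 mm; S = I/c = 71 881 mm³.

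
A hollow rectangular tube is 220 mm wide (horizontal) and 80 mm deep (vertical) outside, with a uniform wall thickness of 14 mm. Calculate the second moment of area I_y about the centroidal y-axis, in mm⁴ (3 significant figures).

I_y ≈ 4.03 × 10⁷ mm⁴

Decompose the section into non-overlapping parts with the origin at the bottom-left of its bounding rectangle.
Outer rectangle: 220 × 80, A = 17 600 mm², x = 110 mm, Ī = 70 986 667 mm⁴.
Inner void (subtracted): 192 × 52, A = 9 984 mm², x = 110 mm, Ī = 30 670 848 mm⁴.
By symmetry the centroid is at mid-width, x̄ = 110 mm.
All pieces are centred on the centroidal y-axis, so I = ΣĪ (holes subtracted) = 40 315 819 mm⁴.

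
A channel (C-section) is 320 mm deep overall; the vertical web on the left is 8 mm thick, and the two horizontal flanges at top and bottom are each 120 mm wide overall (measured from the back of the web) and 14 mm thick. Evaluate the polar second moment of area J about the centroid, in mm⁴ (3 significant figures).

J ≈ 1.04 × 10⁸ mm⁴

Split into non-overlapping primitives; take the origin at the lower-left of the bounding box.
Web: 8 × 320, A = 2 560 mm², y = 160 mm, Ī = 21 845 333 mm⁴.
Top flange (beyond web): 112 × 14, A = 1 568 mm², y = 313 mm, Ī = 25 611 mm⁴.
Bottom flange (beyond web): 112 × 14, A = 1 568 mm², y = 7 mm, Ī = 25 611 mm⁴.
By symmetry the centroid is at mid-height, ȳ = 160 mm.
Transfer each piece to the centroidal x-axis using Ī + A·d² with d = y − 160:
  web: d = 0 mm → contributes +21 845 333 mm⁴
  top flange (beyond web): d = 153 mm → contributes +36 730 923 mm⁴
  bottom flange (beyond web): d = -153 mm → contributes +36 730 923 mm⁴
Total I = 95 307 179 mm⁴.
For the y-axis: x̄ = 37.034 mm.
Repeating about the centroidal y-axis gives I_y = 8 365 796 mm⁴.
Polar second moment: J = I_x + I_y = 103 672 975 mm⁴.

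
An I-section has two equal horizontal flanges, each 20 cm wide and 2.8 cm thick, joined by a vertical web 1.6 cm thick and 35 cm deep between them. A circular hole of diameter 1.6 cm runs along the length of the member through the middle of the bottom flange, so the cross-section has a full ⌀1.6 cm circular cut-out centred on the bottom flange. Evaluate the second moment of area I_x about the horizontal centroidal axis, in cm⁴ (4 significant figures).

Treat the section as a set of non-overlapping primitives; coordinates are from the bounding-box lower-left.
Bottom flange: 20 × 2.8, A = 56 cm², y = 1.4 cm, Ī = 36.5867 cm⁴.
Web: 1.6 × 35, A = 56 cm², y = 20.3 cm, Ī = 5716.67 cm⁴.
Top flange: 20 × 2.8, A = 56 cm², y = 39.2 cm, Ī = 36.5867 cm⁴.
Hole (subtracted): ⌀1.6, A = 2.01062 cm², y = 1.4 cm, Ī = 0.321699 cm⁴.
Centroid: ȳ = ΣA·y / ΣA = 20.5289 cm.
Transfer each piece to the horizontal centroidal axis using Ī + A·d² with d = y − 20.5289:
  bottom flange: d = -19.1289 cm → contributes +20527.9 cm⁴
  web: d = -0.228935 cm → contributes +5719.6 cm⁴
  top flange: d = 18.6711 cm → contributes +19558.7 cm⁴
  hole: d = -19.1289 cm → contributes −736.04 cm⁴
Total I = 45070.1 cm⁴.

I_x ≈ 4.507 × 10⁴ cm⁴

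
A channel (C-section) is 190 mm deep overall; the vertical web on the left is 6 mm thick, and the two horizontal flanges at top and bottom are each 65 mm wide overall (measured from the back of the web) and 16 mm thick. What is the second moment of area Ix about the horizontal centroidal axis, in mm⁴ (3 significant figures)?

Ix ≈ 1.78 × 10⁷ mm⁴

Split into non-overlapping primitives; take the origin at the lower-left of the bounding box.
Web: 6 × 190, A = 1 140 mm², y = 95 mm, Ī = 3 429 500 mm⁴.
Top flange (beyond web): 59 × 16, A = 944 mm², y = 182 mm, Ī = 20 139 mm⁴.
Bottom flange (beyond web): 59 × 16, A = 944 mm², y = 8 mm, Ī = 20 139 mm⁴.
By symmetry the centroid is at mid-height, ȳ = 95 mm.
Transfer each piece to the horizontal centroidal axis using Ī + A·d² with d = y − 95:
  web: d = 0 mm → contributes +3 429 500 mm⁴
  top flange (beyond web): d = 87 mm → contributes +7 165 275 mm⁴
  bottom flange (beyond web): d = -87 mm → contributes +7 165 275 mm⁴
Total I = 17 760 049 mm⁴.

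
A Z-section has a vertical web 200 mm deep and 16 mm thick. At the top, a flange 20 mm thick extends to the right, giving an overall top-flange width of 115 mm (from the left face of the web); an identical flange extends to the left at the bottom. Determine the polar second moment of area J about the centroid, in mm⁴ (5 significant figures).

J ≈ 5.9270 × 10⁷ mm⁴

Break the section into simple shapes (no overlaps), measuring from the bottom-left corner of the bounding box.
Web: 16 × 200, A = 3 200 mm², y = 100 mm, Ī = 10 666 667 mm⁴.
Top flange (beyond web): 99 × 20, A = 1 980 mm², y = 190 mm, Ī = 66 000 mm⁴.
Bottom flange (beyond web): 99 × 20, A = 1 980 mm², y = 10 mm, Ī = 66 000 mm⁴.
Centroid: ȳ = ΣA·y / ΣA = 100 mm.
Transfer each piece to the centroidal x-axis using Ī + A·d² with d = y − 100:
  web: d = 0 mm → contributes +10 666 667 mm⁴
  top flange (beyond web): d = 90 mm → contributes +16 104 000 mm⁴
  bottom flange (beyond web): d = -90 mm → contributes +16 104 000 mm⁴
Total I = 42 874 667 mm⁴.
For the y-axis: x̄ = 107 mm.
Repeating about the centroidal y-axis gives I_y = 16 395 347 mm⁴.
Polar second moment: J = I_x + I_y = 59 270 013 mm⁴.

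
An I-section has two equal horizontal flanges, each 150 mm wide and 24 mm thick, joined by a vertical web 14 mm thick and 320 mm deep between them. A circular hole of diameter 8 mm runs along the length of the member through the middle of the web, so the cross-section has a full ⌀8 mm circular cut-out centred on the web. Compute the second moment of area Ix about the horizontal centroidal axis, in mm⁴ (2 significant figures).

Split into non-overlapping primitives; take the origin at the lower-left of the bounding box.
Bottom flange: 150 × 24, A = 3 600 mm², y = 12 mm, Ī = 172 800 mm⁴.
Web: 14 × 320, A = 4 480 mm², y = 184 mm, Ī = 38 229 333 mm⁴.
Top flange: 150 × 24, A = 3 600 mm², y = 356 mm, Ī = 172 800 mm⁴.
Hole (subtracted): ⌀8, A = 50.27 mm², y = 184 mm, Ī = 201.1 mm⁴.
By symmetry the centroid is at mid-height, ȳ = 184 mm.
Transfer each piece to the horizontal centroidal axis using Ī + A·d² with d = y − 184:
  bottom flange: d = -172 mm → contributes +106 675 200 mm⁴
  web: d = 0 mm → contributes +38 229 333 mm⁴
  top flange: d = 172 mm → contributes +106 675 200 mm⁴
  hole: d = 0 mm → contributes −201.1 mm⁴
Total I = 251 579 532 mm⁴.

Ix ≈ 2.5 × 10⁸ mm⁴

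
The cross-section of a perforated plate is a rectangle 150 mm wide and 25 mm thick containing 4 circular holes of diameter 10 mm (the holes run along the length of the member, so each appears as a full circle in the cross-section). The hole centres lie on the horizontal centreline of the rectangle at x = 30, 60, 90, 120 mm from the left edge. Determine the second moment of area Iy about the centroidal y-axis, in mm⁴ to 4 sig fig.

Decompose the section into non-overlapping parts with the origin at the bottom-left of its bounding rectangle.
Plate: 150 × 25, A = 3 750 mm², x = 75 mm, Ī = 7 031 250 mm⁴.
Hole 1 (subtracted): ⌀10, A = 78.5398 mm², x = 30 mm, Ī = 490.874 mm⁴.
Hole 2 (subtracted): ⌀10, A = 78.5398 mm², x = 60 mm, Ī = 490.874 mm⁴.
Hole 3 (subtracted): ⌀10, A = 78.5398 mm², x = 90 mm, Ī = 490.874 mm⁴.
Hole 4 (subtracted): ⌀10, A = 78.5398 mm², x = 120 mm, Ī = 490.874 mm⁴.
By symmetry the centroid is at mid-width, x̄ = 75 mm.
Transfer each piece to the centroidal y-axis using Ī + A·d² with d = x − 75:
  plate: d = 0 mm → contributes +7 031 250 mm⁴
  hole 1: d = -45 mm → contributes −159 534 mm⁴
  hole 2: d = -15 mm → contributes −18162.3 mm⁴
  hole 3: d = 15 mm → contributes −18162.3 mm⁴
  hole 4: d = 45 mm → contributes −159 534 mm⁴
Total I = 6 675 857 mm⁴.

Iy ≈ 6.676 × 10⁶ mm⁴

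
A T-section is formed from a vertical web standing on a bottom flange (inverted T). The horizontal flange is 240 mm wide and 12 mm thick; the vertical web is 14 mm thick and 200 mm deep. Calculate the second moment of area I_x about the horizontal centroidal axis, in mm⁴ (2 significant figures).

I_x ≈ 2.5 × 10⁷ mm⁴

Treat the section as a set of non-overlapping primitives; coordinates are from the bounding-box lower-left.
Flange: 240 × 12, A = 2 880 mm², y = 6 mm, Ī = 34 560 mm⁴.
Web: 14 × 200, A = 2 800 mm², y = 112 mm, Ī = 9 333 333 mm⁴.
Centroid: ȳ = ΣA·y / ΣA = 58.25 mm.
Transfer each piece to the horizontal centroidal axis using Ī + A·d² with d = y − 58.25:
  flange: d = -52.25 mm → contributes +7 898 200 mm⁴
  web: d = 53.75 mm → contributes +17 421 649 mm⁴
Total I = 25 319 848 mm⁴.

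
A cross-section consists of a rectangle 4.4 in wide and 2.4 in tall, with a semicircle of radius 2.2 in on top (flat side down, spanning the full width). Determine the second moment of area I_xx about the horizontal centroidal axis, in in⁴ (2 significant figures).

Treat the section as a set of non-overlapping primitives; coordinates are from the bounding-box lower-left.
Rectangular body: 4.4 × 2.4, A = 10.56 in², y = 1.2 in, Ī = 5.069 in⁴.
Semicircular cap: semicircle r = 2.2, A = 7.603 in², y = 3.334 in, Ī = 2.571 in⁴.
Centroid: ȳ = ΣA·y / ΣA = 2.093 in.
Transfer each piece to the horizontal centroidal axis using Ī + A·d² with d = y − 2.093:
  rectangular body: d = -0.8931 in → contributes +13.49 in⁴
  semicircular cap: d = 1.241 in → contributes +14.27 in⁴
Total I = 27.76 in⁴.

I_xx ≈ 28 in⁴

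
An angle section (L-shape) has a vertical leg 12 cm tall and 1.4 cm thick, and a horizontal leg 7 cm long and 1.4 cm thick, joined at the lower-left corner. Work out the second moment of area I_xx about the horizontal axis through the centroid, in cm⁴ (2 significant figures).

Treat the section as a set of non-overlapping primitives; coordinates are from the bounding-box lower-left.
Vertical leg: 1.4 × 12, A = 16.8 cm², y = 6 cm, Ī = 201.6 cm⁴.
Horizontal leg (remainder): 5.6 × 1.4, A = 7.84 cm², y = 0.7 cm, Ī = 1.281 cm⁴.
Centroid: ȳ = ΣA·y / ΣA = 4.314 cm.
Transfer each piece to the horizontal axis through the centroid using Ī + A·d² with d = y − 4.314:
  vertical leg: d = 1.686 cm → contributes +249.4 cm⁴
  horizontal leg (remainder): d = -3.614 cm → contributes +103.7 cm⁴
Total I = 353 cm⁴.

I_xx ≈ 350 cm⁴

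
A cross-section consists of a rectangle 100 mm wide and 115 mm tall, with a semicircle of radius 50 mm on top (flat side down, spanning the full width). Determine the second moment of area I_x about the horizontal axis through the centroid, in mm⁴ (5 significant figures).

I_x ≈ 3.1501 × 10⁷ mm⁴

Treat the section as a set of non-overlapping primitives; coordinates are from the bounding-box lower-left.
Rectangular body: 100 × 115, A = 11 500 mm², y = 57.5 mm, Ī = 12 673 958 mm⁴.
Semicircular cap: semicircle r = 50, A = 3926.991 mm², y = 136.2207 mm, Ī = 685 981 mm⁴.
Centroid: ȳ = ΣA·y / ΣA = 77.5386 mm.
Transfer each piece to the horizontal axis through the centroid using Ī + A·d² with d = y − 77.5386:
  rectangular body: d = -20.0386 mm → contributes +17 291 732 mm⁴
  semicircular cap: d = 58.68206 mm → contributes +14 208 904 mm⁴
Total I = 31 500 635 mm⁴.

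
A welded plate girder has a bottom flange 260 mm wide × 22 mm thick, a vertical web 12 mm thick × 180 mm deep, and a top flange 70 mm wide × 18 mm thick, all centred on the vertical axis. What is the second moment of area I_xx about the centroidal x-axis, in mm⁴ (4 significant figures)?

Break the section into simple shapes (no overlaps), measuring from the bottom-left corner of the bounding box.
Bottom plate: 260 × 22, A = 5 720 mm², y = 11 mm, Ī = 230 707 mm⁴.
Web plate: 12 × 180, A = 2 160 mm², y = 112 mm, Ī = 5 832 000 mm⁴.
Top plate: 70 × 18, A = 1 260 mm², y = 211 mm, Ī = 34 020 mm⁴.
Centroid: ȳ = ΣA·y / ΣA = 62.4398 mm.
Transfer each piece to the centroidal x-axis using Ī + A·d² with d = y − 62.4398:
  bottom plate: d = -51.4398 mm → contributes +15 366 145 mm⁴
  web plate: d = 49.5602 mm → contributes +11 137 416 mm⁴
  top plate: d = 148.56 mm → contributes +27 842 378 mm⁴
Total I = 54 345 939 mm⁴.

I_xx ≈ 5.435 × 10⁷ mm⁴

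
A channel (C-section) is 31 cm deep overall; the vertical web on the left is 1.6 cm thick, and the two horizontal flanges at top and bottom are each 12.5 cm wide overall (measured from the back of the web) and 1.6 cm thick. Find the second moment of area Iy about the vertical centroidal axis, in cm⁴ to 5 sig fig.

Split into non-overlapping primitives; take the origin at the lower-left of the bounding box.
Web: 1.6 × 31, A = 49.6 cm², x = 0.8 cm, Ī = 10.58133 cm⁴.
Top flange (beyond web): 10.9 × 1.6, A = 17.44 cm², x = 7.05 cm, Ī = 172.6705 cm⁴.
Bottom flange (beyond web): 10.9 × 1.6, A = 17.44 cm², x = 7.05 cm, Ī = 172.6705 cm⁴.
Centroid: x̄ = ΣA·x / ΣA = 3.380492 cm.
Transfer each piece to the vertical centroidal axis using Ī + A·d² with d = x − 3.380492:
  web: d = -2.580492 cm → contributes +340.8648 cm⁴
  top flange (beyond web): d = 3.669508 cm → contributes +407.5051 cm⁴
  bottom flange (beyond web): d = 3.669508 cm → contributes +407.5051 cm⁴
Total I = 1155.875 cm⁴.

Iy ≈ 1155.9 cm⁴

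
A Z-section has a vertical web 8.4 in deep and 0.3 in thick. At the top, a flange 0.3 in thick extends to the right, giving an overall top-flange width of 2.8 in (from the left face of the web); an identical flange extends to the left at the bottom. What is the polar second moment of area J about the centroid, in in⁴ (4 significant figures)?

Treat the section as a set of non-overlapping primitives; coordinates are from the bounding-box lower-left.
Web: 0.3 × 8.4, A = 2.52 in², y = 4.2 in, Ī = 14.8176 in⁴.
Top flange (beyond web): 2.5 × 0.3, A = 0.75 in², y = 8.25 in, Ī = 0.005625 in⁴.
Bottom flange (beyond web): 2.5 × 0.3, A = 0.75 in², y = 0.15 in, Ī = 0.005625 in⁴.
Centroid: ȳ = ΣA·y / ΣA = 4.2 in.
Transfer each piece to the centroidal x-axis using Ī + A·d² with d = y − 4.2:
  web: d = 0 in → contributes +14.8176 in⁴
  top flange (beyond web): d = 4.05 in → contributes +12.3075 in⁴
  bottom flange (beyond web): d = -4.05 in → contributes +12.3075 in⁴
Total I = 39.4326 in⁴.
For the y-axis: x̄ = 2.65 in.
Repeating about the centroidal y-axis gives I_y = 3.74015 in⁴.
Polar second moment: J = I_x + I_y = 43.1728 in⁴.

J ≈ 43.17 in⁴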